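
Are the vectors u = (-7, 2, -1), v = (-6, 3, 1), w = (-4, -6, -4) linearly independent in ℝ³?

linearly independent

Row-reduce the matrix whose columns are u, v, w.
The reduction yields 3 nonzero rows, so the rank is 3.
Since rank = 3 (the number of vectors), the set is linearly independent.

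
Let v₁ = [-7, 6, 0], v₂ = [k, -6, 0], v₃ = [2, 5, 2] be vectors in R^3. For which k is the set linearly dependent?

k = 7

Place the vectors as rows of a 3×3 matrix; dependence ⇔ determinant zero.
The determinant works out to 84 - 12*k.
Solving 84 - 12*k = 0 yields k = 7.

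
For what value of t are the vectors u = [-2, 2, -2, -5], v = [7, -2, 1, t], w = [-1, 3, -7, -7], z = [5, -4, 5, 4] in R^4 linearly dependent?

t = -25/2

The set is linearly dependent precisely when det[u; v; w; z] = 0.
The determinant works out to -12*t - 150.
This vanishes exactly when t = -25/2.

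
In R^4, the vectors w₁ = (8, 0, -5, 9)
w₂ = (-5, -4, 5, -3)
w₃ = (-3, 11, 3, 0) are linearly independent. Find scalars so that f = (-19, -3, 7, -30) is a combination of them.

f = -4w₁ - 2w₂ - w₃

Since w₁, w₂, w₃ are independent, the coefficients expressing f are uniquely determined by a linear system.
Row-reducing the augmented matrix gives the unique coefficients (c₁, c₂, c₃) = (-4, -2, -1).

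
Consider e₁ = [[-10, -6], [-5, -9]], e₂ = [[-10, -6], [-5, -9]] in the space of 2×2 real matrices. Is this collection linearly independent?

linearly dependent

Take coordinates with respect to the standard basis {E₁₁, E₁₂, E₂₁, E₂₂}.
Two of the vectors are equal, giving an immediate dependence.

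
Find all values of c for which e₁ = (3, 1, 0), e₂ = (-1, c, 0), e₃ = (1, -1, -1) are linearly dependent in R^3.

c = -1/3

Place the vectors as rows of a 3×3 matrix; dependence ⇔ determinant zero.
The determinant works out to -3*c - 1.
Setting this to zero gives c = -1/3.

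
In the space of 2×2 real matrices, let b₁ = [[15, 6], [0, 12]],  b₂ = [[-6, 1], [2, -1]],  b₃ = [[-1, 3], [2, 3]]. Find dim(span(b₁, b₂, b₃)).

2

Pass to coordinate vectors with respect to the basis {E₁₁, E₁₂, E₂₁, E₂₂}.
Put the 4×3 matrix [b₁|b₂|b₃] into echelon form.
There are 2 pivot columns, so rank = 2.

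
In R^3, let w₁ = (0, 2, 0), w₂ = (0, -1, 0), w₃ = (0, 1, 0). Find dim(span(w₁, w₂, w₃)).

Form the matrix with w₁, w₂, w₃ as columns and reduce.
Reduction leaves 1 leading entry, giving rank 1.

dim = 1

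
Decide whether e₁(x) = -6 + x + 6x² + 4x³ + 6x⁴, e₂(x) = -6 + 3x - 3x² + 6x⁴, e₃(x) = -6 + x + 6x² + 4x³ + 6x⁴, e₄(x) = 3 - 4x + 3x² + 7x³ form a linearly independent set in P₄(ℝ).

linearly dependent

Write each element as a coordinate vector in ℝ⁵ using {1, x, …, x⁴}.
Two of the vectors are equal, giving an immediate dependence.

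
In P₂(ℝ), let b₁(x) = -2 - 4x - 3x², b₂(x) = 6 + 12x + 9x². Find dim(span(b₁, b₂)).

Use coordinates relative to {1, x, x²}.
Form the matrix with b₁, b₂ as columns and reduce.
Exactly 1 pivot survives; hence the rank is 1.

1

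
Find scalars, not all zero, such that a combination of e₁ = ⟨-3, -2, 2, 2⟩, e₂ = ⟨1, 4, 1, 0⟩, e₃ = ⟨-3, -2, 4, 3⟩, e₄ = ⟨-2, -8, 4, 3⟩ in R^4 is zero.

Row-reduce the matrix with e₁, e₂, e₃, e₄ as columns; the null space gives the coefficients.
The free variable yields coefficients (3, 2, -3, 1) (any nonzero multiple also works).

3e₁ + 2e₂ - 3e₃ + e₄ = 0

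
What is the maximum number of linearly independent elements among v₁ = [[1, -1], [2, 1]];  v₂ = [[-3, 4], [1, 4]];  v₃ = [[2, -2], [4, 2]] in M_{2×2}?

Use coordinates relative to {E₁₁, E₁₂, E₂₁, E₂₂}.
Apply Gaussian elimination to the matrix whose rows are v₁, v₂, v₃.
Exactly 2 pivots survive; hence the rank is 2.

2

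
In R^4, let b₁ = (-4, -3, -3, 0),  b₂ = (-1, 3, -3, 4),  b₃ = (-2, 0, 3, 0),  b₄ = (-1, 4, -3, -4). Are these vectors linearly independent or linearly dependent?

Form the 4×4 matrix with these as columns; its determinant is 720.
A nonzero determinant means the columns are linearly independent.

linearly independent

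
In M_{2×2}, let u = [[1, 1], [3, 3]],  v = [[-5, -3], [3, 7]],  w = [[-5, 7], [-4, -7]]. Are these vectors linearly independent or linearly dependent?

Take coordinates with respect to the standard basis {E₁₁, E₁₂, E₂₁, E₂₂}.
Row-reduce the matrix whose columns are u, v, w.
The reduction yields 3 nonzero rows, so the rank is 3.
Since rank = 3 (the number of vectors), the set is linearly independent.

linearly independent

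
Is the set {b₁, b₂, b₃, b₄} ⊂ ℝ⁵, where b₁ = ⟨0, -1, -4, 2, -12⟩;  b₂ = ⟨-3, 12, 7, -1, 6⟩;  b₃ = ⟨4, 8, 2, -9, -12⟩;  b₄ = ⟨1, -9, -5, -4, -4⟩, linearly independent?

linearly independent

Place the vectors as rows of a 4×5 matrix and reduce to echelon form.
The reduction yields 4 nonzero rows, so the rank is 4.
Since rank = 4 (the number of vectors), the set is linearly independent.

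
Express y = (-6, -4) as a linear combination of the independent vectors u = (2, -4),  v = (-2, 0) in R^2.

Set up the augmented matrix [u | v | y] and row-reduce.
Row-reducing the augmented matrix gives the unique coefficients (α₁, α₂) = (1, 4).

y = u + 4v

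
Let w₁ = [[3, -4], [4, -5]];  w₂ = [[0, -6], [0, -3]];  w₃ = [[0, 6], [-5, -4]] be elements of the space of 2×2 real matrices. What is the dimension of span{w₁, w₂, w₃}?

Represent each element by its coordinate vector in ℝ⁴.
Form the matrix with w₁, w₂, w₃ as columns and reduce.
The echelon form has 3 nonzero rows, so the rank is 3.

dim = 3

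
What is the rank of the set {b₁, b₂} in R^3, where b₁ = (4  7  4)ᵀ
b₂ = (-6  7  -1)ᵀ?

Form the matrix with b₁, b₂ as columns and reduce.
Reduction leaves 2 leading entries, giving rank 2.

2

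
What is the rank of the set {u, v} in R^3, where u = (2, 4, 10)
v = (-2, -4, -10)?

1

Form the matrix with u, v as columns and reduce.
Reduction leaves 1 leading entry, giving rank 1.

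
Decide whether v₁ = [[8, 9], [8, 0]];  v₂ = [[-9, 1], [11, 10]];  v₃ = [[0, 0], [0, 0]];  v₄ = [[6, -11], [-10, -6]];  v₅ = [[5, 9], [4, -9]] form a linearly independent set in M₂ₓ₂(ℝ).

linearly dependent

Write each element as a coordinate vector in ℝ⁴ using {E₁₁, E₁₂, E₂₁, E₂₂}.
There are 5 vectors in a 4-dimensional space, so they cannot be linearly independent.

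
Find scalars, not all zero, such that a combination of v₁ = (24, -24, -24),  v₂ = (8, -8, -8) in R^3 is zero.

v₁ - 3v₂ = 0

Write the vectors as columns of a matrix and find a nonzero vector in its null space.
One solution (up to scaling) is (1, -3).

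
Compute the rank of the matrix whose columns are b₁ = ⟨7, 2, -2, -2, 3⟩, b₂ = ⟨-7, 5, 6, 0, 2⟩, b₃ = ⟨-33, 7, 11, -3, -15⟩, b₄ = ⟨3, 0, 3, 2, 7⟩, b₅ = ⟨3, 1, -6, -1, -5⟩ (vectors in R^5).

Put the 5×5 matrix [b₁|b₂|b₃|b₄|b₅] into echelon form.
There are 4 pivot columns, so rank = 4.

rank 4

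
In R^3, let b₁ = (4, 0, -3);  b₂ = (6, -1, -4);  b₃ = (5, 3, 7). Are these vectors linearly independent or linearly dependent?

The matrix [b₁|b₂|b₃] has determinant -49.
A nonzero determinant means the columns are linearly independent.

linearly independent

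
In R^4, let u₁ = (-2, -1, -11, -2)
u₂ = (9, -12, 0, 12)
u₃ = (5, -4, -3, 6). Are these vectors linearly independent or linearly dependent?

Row-reduce the matrix whose columns are u₁, u₂, u₃.
The reduction yields 3 nonzero rows, so the rank is 3.
Since rank = 3 (the number of vectors), the set is linearly independent.

linearly independent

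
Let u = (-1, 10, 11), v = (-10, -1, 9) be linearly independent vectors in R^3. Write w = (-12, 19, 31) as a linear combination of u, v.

Set up the augmented matrix [u | v | w] and row-reduce.
Back-substitution yields (a₁, a₂) = (2, 1).

w = 2u + v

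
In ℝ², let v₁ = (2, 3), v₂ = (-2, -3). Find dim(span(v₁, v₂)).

Put the 2×2 matrix [v₁|v₂] into echelon form.
Exactly 1 pivot survives; hence the rank is 1.

1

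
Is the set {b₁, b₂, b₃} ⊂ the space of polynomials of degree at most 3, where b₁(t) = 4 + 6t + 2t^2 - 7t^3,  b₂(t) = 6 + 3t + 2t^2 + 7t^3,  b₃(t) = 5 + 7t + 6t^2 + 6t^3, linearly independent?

linearly independent

Take coordinates with respect to the standard basis {1, t, …, t^3}.
Row-reduce the matrix whose columns are b₁, b₂, b₃.
The reduction yields 3 nonzero rows, so the rank is 3.
Since rank = 3 (the number of vectors), the set is linearly independent.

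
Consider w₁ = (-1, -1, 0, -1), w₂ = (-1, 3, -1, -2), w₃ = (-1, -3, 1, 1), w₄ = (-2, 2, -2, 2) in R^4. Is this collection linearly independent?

linearly independent

Row-reduce the matrix whose columns are w₁, w₂, w₃, w₄.
The reduction yields 4 nonzero rows, so the rank is 4.
Since rank = 4 (the number of vectors), the set is linearly independent.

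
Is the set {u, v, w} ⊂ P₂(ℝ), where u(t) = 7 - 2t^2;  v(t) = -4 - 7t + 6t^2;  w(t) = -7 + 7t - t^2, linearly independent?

linearly independent

Write each element as a coordinate vector in ℝ³ using {1, t, t^2}.
Row-reduce the matrix whose columns are u, v, w.
The reduction yields 3 nonzero rows, so the rank is 3.
Since rank = 3 (the number of vectors), the set is linearly independent.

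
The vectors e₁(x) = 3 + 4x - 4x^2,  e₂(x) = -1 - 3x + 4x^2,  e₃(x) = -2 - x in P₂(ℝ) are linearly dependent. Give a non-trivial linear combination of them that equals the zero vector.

Write each element as a vector in ℝ³ using {1, x, x^2}.
Write the vectors as columns of a matrix and find a nonzero vector in its null space.
The free variable yields coefficients (1, 1, 1) (any nonzero multiple also works).

e₁ + e₂ + e₃ = 0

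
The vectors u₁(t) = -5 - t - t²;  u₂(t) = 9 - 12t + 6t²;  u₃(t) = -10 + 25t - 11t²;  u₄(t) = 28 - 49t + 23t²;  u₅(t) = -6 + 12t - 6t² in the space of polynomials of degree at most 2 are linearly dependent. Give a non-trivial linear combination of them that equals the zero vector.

2u₂ - u₃ - u₄ = 0

Pass to coordinate vectors relative to the basis {1, t, t²}.
Set up α₁u₁ + … + α₅u₅ = 0 and solve the homogeneous system.
The free variable yields coefficients (0, 2, -1, -1, 0) (any nonzero multiple also works).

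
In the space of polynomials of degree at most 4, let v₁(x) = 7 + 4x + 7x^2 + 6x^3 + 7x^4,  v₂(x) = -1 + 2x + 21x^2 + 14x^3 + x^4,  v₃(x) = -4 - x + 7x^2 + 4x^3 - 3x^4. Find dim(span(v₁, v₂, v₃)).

2

Pass to coordinate vectors with respect to the basis {1, x, …, x^4}.
Form the matrix with v₁, v₂, v₃ as columns and reduce.
Reduction leaves 2 leading entries, giving rank 2.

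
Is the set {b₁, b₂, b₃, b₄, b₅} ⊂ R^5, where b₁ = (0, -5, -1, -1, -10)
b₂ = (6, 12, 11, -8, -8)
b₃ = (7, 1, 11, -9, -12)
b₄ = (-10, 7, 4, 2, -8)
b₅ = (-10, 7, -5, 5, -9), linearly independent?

linearly independent

Place the vectors as rows of a 5×5 matrix and reduce to echelon form.
The reduction yields 5 nonzero rows, so the rank is 5.
Since rank = 5 (the number of vectors), the set is linearly independent.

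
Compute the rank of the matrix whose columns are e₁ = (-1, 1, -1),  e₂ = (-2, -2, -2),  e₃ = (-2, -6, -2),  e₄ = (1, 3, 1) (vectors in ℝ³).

Form the matrix with e₁, e₂, e₃, e₄ as columns and reduce.
There are 2 pivot columns, so rank = 2.
(With 4 elements in a 3-dimensional space the rank is at most 3.)

rank 2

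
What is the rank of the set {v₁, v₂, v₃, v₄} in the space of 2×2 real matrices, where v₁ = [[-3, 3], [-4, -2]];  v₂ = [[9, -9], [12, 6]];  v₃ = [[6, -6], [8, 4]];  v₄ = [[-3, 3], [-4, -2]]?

Use coordinates relative to {E₁₁, E₁₂, E₂₁, E₂₂}.
Put the 4×4 matrix [v₁|v₂|v₃|v₄] into echelon form.
The echelon form has 1 nonzero row, so the rank is 1.

1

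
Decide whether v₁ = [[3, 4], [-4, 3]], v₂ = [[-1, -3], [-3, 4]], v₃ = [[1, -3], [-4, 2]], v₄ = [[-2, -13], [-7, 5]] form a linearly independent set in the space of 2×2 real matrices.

Take coordinates with respect to the standard basis {E₁₁, E₁₂, E₂₁, E₂₂}.
The matrix [v₁|v₂|v₃|v₄] has determinant 0.
A zero determinant means the columns are linearly dependent.
Indeed v₁ - v₂ - 2v₃ + v₄ = 0.

linearly dependent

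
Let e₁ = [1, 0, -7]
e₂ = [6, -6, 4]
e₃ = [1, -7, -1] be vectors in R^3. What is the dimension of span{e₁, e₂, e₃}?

Row-reduce the 3×3 matrix with these as rows.
Exactly 3 pivots survive; hence the rank is 3.

3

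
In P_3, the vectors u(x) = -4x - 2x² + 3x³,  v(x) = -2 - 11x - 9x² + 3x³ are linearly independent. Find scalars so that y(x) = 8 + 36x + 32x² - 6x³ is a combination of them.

y = 2u - 4v

Identify each element with its coordinate vector in ℝ⁴ via {1, x, …, x³}.
Solve the system with u, v as columns and y as the right-hand side.
The system has the unique solution (c₁, c₂) = (2, -4).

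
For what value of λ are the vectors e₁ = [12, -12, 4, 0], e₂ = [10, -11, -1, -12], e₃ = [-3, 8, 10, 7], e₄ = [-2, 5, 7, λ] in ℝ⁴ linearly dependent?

λ = 19/2

Dependence holds iff the 4×4 matrix [e₁ e₂ e₃ e₄] is singular.
Cofactor expansion gives det = 128*λ - 1216.
Solving 128*λ - 1216 = 0 yields λ = 19/2.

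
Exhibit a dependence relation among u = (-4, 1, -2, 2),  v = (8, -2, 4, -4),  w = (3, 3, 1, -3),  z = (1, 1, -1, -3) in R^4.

Row-reduce the matrix with u, v, w, z as columns; the null space gives the coefficients.
The free variable yields coefficients (2, 1, 0, 0) (any nonzero multiple also works).

2u + v = 0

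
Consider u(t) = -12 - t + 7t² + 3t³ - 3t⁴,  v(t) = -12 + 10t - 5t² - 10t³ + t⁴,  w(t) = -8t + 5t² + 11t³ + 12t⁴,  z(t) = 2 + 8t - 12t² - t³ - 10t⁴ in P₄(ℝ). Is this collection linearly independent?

linearly independent

Write each element as a coordinate vector in ℝ⁵ using {1, t, …, t⁴}.
Row-reduce the matrix whose columns are u, v, w, z.
The reduction yields 4 nonzero rows, so the rank is 4.
Since rank = 4 (the number of vectors), the set is linearly independent.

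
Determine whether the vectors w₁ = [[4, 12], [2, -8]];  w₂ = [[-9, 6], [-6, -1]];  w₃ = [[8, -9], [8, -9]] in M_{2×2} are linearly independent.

linearly independent

Write each element as a coordinate vector in ℝ⁴ using {E₁₁, E₁₂, E₂₁, E₂₂}.
Row-reduce the matrix whose columns are w₁, w₂, w₃.
The reduction yields 3 nonzero rows, so the rank is 3.
Since rank = 3 (the number of vectors), the set is linearly independent.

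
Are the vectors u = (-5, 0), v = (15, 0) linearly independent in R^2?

linearly dependent

Row-reduce the matrix whose columns are u, v.
The reduction yields 1 nonzero row, so the rank is 1.
Since rank 1 < 2, the set is linearly dependent.
Indeed 3u + v = 0.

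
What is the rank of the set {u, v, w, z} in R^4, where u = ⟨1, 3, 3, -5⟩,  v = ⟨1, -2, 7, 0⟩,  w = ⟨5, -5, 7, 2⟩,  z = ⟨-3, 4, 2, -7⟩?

Put the 4×4 matrix [u|v|w|z] into echelon form.
There are 4 pivot columns, so rank = 4.

rank 4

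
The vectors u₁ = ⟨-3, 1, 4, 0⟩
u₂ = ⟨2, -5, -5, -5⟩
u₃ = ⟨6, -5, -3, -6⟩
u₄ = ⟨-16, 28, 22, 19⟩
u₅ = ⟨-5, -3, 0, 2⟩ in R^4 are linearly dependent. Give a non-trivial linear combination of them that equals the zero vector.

2u₁ - u₂ - 3u₃ - u₄ - 2u₅ = 0

Write the vectors as columns of a matrix and find a nonzero vector in its null space.
One solution (up to scaling) is (2, -1, -3, -1, -2).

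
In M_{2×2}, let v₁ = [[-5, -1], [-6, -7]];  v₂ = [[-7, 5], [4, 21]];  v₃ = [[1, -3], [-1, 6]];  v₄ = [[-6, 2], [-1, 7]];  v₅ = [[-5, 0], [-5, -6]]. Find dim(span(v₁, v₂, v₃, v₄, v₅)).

Represent each element by its coordinate vector in ℝ⁴.
Row-reduce the 5×4 matrix with these as rows.
Reduction leaves 4 leading entries, giving rank 4.
(With 5 elements in a 4-dimensional space the rank is at most 4.)

4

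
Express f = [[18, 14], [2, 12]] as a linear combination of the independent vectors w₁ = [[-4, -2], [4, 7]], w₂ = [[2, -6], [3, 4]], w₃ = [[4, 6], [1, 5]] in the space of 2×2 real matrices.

Identify each element with its coordinate vector in ℝ⁴ via {E₁₁, E₁₂, E₂₁, E₂₂}.
Since w₁, w₂, w₃ are independent, the coefficients expressing f are uniquely determined by a linear system.
The system has the unique solution (c₁, c₂, c₃) = (-1, 1, 3).

f = -w₁ + w₂ + 3w₃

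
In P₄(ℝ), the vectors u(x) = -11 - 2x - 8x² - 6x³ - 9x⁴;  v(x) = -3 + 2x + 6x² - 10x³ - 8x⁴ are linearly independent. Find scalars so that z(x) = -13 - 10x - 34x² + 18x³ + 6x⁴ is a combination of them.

z = 2u - 3v

Identify each element with its coordinate vector in ℝ⁵ via {1, x, …, x⁴}.
Write z = a₁u + a₂v and equate components.
The system has the unique solution (a₁, a₂) = (2, -3).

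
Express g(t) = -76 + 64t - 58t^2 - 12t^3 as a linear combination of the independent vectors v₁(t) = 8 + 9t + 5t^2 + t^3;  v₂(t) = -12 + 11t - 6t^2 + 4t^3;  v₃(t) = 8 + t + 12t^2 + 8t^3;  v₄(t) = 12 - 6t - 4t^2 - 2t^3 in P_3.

Identify each element with its coordinate vector in ℝ⁴ via {1, t, …, t^3}.
Solve the system with v₁, v₂, v₃, v₄ as columns and g as the right-hand side.
Row-reducing the augmented matrix gives the unique coefficients (α₁, …, α₄) = (2, 4, -4, -1).

g = 2v₁ + 4v₂ - 4v₃ - v₄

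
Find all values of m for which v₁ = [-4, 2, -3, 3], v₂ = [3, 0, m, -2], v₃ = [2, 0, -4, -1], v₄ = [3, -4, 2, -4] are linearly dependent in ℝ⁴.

Place the vectors as rows of a 4×4 matrix; dependence ⇔ determinant zero.
Expanding, det = -2*m - 40.
Setting this to zero gives m = -20.

m = -20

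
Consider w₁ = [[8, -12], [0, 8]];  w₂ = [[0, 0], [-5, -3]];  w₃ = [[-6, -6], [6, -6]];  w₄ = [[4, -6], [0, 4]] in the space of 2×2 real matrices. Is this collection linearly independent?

linearly dependent

Write each element as a coordinate vector in ℝ⁴ using {E₁₁, E₁₂, E₂₁, E₂₂}.
Row-reduce the matrix whose columns are w₁, w₂, w₃, w₄.
The reduction yields 3 nonzero rows, so the rank is 3.
Since rank 3 < 4, the set is linearly dependent.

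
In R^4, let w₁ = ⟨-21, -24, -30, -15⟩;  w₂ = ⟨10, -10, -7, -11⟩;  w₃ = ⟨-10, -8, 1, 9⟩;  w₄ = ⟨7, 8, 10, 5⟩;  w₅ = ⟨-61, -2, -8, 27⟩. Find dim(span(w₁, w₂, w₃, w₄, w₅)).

dim = 3

Form the matrix with w₁, w₂, w₃, w₄, w₅ as columns and reduce.
There are 3 pivot columns, so rank = 3.
(With 5 elements in a 4-dimensional space the rank is at most 4.)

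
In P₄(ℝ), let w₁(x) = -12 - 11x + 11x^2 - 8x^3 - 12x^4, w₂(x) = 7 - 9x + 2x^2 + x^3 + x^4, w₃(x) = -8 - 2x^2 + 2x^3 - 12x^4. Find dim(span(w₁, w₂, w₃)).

Represent each element by its coordinate vector in ℝ⁵.
Form the matrix with w₁, w₂, w₃ as columns and reduce.
There are 3 pivot columns, so rank = 3.

3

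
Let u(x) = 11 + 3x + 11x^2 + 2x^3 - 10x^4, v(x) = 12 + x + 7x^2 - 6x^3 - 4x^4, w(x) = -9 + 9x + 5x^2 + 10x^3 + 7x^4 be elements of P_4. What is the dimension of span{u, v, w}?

Represent each element by its coordinate vector in ℝ⁵.
Apply Gaussian elimination to the matrix whose rows are u, v, w.
Reduction leaves 3 leading entries, giving rank 3.

3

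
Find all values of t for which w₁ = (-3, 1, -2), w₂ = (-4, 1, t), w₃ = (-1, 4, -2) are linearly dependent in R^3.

Dependence holds iff the 3×3 matrix [w₁ w₂ w₃] is singular.
Expanding, det = 11*t + 28.
This vanishes exactly when t = -28/11.

t = -28/11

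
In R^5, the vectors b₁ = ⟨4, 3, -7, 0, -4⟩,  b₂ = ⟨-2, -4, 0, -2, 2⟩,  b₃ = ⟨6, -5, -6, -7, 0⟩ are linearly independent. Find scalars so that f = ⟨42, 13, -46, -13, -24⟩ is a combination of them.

Since b₁, b₂, b₃ are independent, the coefficients expressing f are uniquely determined by a linear system.
The system has the unique solution (α₁, α₂, α₃) = (4, -4, 3).

f = 4b₁ - 4b₂ + 3b₃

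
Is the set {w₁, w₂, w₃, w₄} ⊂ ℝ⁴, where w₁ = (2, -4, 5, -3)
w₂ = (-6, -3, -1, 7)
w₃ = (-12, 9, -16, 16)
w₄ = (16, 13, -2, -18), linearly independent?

Form the 4×4 matrix with these as columns; its determinant is 0.
A zero determinant means the columns are linearly dependent.

linearly dependent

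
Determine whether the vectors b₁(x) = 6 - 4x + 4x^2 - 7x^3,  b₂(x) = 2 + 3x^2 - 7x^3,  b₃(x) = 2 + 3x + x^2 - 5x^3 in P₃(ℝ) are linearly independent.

Write each element as a coordinate vector in ℝ⁴ using {1, x, …, x^3}.
Place the vectors as rows of a 3×4 matrix and reduce to echelon form.
The reduction yields 3 nonzero rows, so the rank is 3.
Since rank = 3 (the number of vectors), the set is linearly independent.

linearly independent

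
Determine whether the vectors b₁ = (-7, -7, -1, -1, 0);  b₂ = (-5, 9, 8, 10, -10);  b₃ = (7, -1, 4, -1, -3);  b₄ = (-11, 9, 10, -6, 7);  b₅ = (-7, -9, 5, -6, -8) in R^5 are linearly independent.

linearly independent

Row-reduce the matrix whose columns are b₁, b₂, b₃, b₄, b₅.
The reduction yields 5 nonzero rows, so the rank is 5.
Since rank = 5 (the number of vectors), the set is linearly independent.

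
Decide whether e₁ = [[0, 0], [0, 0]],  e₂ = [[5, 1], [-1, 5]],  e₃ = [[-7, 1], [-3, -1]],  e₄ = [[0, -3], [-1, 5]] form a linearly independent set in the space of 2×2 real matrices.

Write each element as a coordinate vector in ℝ⁴ using {E₁₁, E₁₂, E₂₁, E₂₂}.
One of the vectors is the zero vector, so the set is linearly dependent.

linearly dependent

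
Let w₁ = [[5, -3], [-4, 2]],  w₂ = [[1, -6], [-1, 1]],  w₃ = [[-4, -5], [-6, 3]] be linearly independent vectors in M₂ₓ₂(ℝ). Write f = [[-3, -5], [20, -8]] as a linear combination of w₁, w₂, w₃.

Take coordinate vectors relative to {E₁₁, E₁₂, E₂₁, E₂₂}.
Write f = α₁w₁ + … + α₃w₃ and equate components.
The system has the unique solution (α₁, α₂, α₃) = (-3, 4, -2).

f = -3w₁ + 4w₂ - 2w₃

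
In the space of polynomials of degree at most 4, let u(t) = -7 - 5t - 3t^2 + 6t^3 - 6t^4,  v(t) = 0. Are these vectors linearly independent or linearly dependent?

linearly dependent

Write each element as a coordinate vector in ℝ⁵ using {1, t, …, t^4}.
One of the vectors is the zero vector, so the set is linearly dependent.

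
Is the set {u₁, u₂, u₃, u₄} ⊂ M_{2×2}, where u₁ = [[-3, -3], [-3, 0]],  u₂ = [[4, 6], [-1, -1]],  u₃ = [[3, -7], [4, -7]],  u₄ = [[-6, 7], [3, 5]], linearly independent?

Take coordinates with respect to the standard basis {E₁₁, E₁₂, E₂₁, E₂₂}.
Place the vectors as rows of a 4×4 matrix and reduce to echelon form.
The reduction yields 4 nonzero rows, so the rank is 4.
Since rank = 4 (the number of vectors), the set is linearly independent.

linearly independent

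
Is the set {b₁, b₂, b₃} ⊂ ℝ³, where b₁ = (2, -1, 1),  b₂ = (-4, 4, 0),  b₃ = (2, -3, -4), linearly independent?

The matrix [b₁|b₂|b₃] has determinant -12.
A nonzero determinant means the columns are linearly independent.

linearly independent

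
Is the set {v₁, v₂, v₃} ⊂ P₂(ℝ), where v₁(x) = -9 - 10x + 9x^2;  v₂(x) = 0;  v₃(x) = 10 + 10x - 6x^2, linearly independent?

Write each element as a coordinate vector in ℝ³ using {1, x, x^2}.
One of the vectors is the zero vector, so the set is linearly dependent.

linearly dependent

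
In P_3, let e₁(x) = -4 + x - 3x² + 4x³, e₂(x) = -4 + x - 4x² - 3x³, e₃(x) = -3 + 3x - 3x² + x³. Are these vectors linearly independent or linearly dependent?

Write each element as a coordinate vector in ℝ⁴ using {1, x, …, x³}.
Place the vectors as rows of a 3×4 matrix and reduce to echelon form.
The reduction yields 3 nonzero rows, so the rank is 3.
Since rank = 3 (the number of vectors), the set is linearly independent.

linearly independent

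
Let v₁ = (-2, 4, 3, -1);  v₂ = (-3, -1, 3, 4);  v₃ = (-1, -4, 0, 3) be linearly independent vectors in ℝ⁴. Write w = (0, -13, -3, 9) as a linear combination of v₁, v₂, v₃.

Solve the system with v₁, v₂, v₃ as columns and w as the right-hand side.
Row-reducing the augmented matrix gives the unique coefficients (α₁, α₂, α₃) = (-2, 1, 1).

w = -2v₁ + v₂ + v₃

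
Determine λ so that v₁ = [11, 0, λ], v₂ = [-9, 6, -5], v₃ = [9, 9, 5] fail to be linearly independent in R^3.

λ = 55/9

The vectors are dependent exactly when the determinant of the matrix with rows v₁, v₂, v₃ vanishes.
The determinant works out to 825 - 135*λ.
Setting this to zero gives λ = 55/9.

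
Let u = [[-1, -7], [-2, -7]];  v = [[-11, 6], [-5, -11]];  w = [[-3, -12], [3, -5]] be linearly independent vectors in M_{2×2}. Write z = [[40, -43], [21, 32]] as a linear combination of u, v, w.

Take coordinate vectors relative to {E₁₁, E₁₂, E₂₁, E₂₂}.
Since u, v, w are independent, the coefficients expressing z are uniquely determined by a linear system.
Back-substitution yields (a₁, a₂, a₃) = (1, -4, 1).

z = u - 4v + w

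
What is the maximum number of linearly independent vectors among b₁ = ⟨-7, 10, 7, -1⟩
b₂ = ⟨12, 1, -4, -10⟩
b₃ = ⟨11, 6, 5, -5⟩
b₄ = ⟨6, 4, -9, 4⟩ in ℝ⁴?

Put the 4×4 matrix [b₁|b₂|b₃|b₄] into echelon form.
Reduction leaves 4 leading entries, giving rank 4.

4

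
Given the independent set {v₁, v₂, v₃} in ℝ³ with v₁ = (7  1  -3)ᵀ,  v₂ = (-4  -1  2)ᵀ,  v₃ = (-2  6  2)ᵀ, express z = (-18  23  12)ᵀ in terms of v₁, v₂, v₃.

z = -2v₁ - v₂ + 4v₃

Solve the system with v₁, v₂, v₃ as columns and z as the right-hand side.
Back-substitution yields (c₁, c₂, c₃) = (-2, -1, 4).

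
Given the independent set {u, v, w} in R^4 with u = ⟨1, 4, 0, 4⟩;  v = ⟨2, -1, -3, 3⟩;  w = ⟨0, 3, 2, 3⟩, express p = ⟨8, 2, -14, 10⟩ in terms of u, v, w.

p = 4u + 2v - 4w

Set up the augmented matrix [u | v | w | p] and row-reduce.
Row-reducing the augmented matrix gives the unique coefficients (α₁, α₂, α₃) = (4, 2, -4).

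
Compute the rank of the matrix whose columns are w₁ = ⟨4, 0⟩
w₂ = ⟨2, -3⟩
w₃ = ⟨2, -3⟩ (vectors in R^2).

Put the 2×3 matrix [w₁|w₂|w₃] into echelon form.
Reduction leaves 2 leading entries, giving rank 2.
(With 3 elements in a 2-dimensional space the rank is at most 2.)

rank 2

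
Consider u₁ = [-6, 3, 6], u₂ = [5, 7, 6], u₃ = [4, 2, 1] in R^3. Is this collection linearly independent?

Form the 3×3 matrix with these as columns; its determinant is -21.
A nonzero determinant means the columns are linearly independent.

linearly independent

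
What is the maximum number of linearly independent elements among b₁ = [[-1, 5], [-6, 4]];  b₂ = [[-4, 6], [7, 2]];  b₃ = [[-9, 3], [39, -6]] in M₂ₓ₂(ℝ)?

2

Pass to coordinate vectors with respect to the basis {E₁₁, E₁₂, E₂₁, E₂₂}.
Apply Gaussian elimination to the matrix whose rows are b₁, b₂, b₃.
Exactly 2 pivots survive; hence the rank is 2.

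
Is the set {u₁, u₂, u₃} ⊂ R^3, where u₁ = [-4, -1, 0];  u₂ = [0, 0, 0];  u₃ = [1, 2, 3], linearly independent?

linearly dependent

One of the vectors is the zero vector, so the set is linearly dependent.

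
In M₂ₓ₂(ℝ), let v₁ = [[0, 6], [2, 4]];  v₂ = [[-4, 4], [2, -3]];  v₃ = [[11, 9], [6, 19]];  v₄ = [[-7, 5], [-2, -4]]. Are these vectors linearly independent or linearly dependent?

linearly dependent

Take coordinates with respect to the standard basis {E₁₁, E₁₂, E₂₁, E₂₂}.
The matrix [v₁|v₂|v₃|v₄] has determinant 0.
A zero determinant means the columns are linearly dependent.
Indeed 3v₁ - v₂ - v₃ - v₄ = 0.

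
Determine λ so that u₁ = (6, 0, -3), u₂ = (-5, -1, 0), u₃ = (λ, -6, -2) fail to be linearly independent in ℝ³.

λ = -26

The vectors are dependent exactly when the determinant of the matrix with rows u₁, u₂, u₃ vanishes.
Cofactor expansion gives det = -3*λ - 78.
Setting this to zero gives λ = -26.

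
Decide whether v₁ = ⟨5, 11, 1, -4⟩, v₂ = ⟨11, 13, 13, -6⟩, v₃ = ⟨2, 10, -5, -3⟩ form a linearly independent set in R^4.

Row-reduce the matrix whose columns are v₁, v₂, v₃.
The reduction yields 2 nonzero rows, so the rank is 2.
Since rank 2 < 3, the set is linearly dependent.
Indeed 3v₁ - v₂ - 2v₃ = 0.

linearly dependent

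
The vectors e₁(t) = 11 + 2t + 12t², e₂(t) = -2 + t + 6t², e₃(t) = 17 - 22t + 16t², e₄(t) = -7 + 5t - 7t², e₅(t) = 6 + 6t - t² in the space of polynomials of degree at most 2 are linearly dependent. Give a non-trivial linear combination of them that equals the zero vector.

Pass to coordinate vectors relative to the basis {1, t, t²}.
Solve the homogeneous system with e₁, e₂, e₃, e₄, e₅ as columns by row-reducing the coefficient matrix.
A generator of the null space is (1, 0, 1, 4, 0).

e₁ + e₃ + 4e₄ = 0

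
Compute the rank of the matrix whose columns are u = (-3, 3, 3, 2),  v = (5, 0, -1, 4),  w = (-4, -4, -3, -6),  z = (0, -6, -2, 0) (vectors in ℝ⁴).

Put the 4×4 matrix [u|v|w|z] into echelon form.
Reduction leaves 4 leading entries, giving rank 4.

4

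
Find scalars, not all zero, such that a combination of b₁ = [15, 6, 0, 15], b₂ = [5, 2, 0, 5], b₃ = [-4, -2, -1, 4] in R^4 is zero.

Write the vectors as columns of a matrix and find a nonzero vector in its null space.
A generator of the null space is (1, -3, 0).

b₁ - 3b₂ = 0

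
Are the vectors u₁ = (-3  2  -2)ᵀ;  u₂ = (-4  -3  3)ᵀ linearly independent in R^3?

Place the vectors as rows of a 2×3 matrix and reduce to echelon form.
The reduction yields 2 nonzero rows, so the rank is 2.
Since rank = 2 (the number of vectors), the set is linearly independent.

linearly independent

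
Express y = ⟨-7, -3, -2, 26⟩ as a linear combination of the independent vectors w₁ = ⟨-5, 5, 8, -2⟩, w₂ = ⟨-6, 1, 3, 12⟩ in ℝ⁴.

y = -w₁ + 2w₂

Solve the system with w₁, w₂ as columns and y as the right-hand side.
Back-substitution yields (a₁, a₂) = (-1, 2).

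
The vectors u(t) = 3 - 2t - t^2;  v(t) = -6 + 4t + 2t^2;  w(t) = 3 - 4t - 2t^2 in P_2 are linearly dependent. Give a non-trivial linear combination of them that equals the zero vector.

Write each element as a vector in ℝ³ using {1, t, t^2}.
Row-reduce the matrix with u, v, w as columns; the null space gives the coefficients.
One solution (up to scaling) is (2, 1, 0).

2u + v = 0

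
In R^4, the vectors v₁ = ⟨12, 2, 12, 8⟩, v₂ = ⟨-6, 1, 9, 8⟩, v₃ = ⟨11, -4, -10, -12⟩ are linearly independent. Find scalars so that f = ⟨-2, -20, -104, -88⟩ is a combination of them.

Since v₁, v₂, v₃ are independent, the coefficients expressing f are uniquely determined by a linear system.
Back-substitution yields (c₁, c₂, c₃) = (-4, -4, 2).

f = -4v₁ - 4v₂ + 2v₃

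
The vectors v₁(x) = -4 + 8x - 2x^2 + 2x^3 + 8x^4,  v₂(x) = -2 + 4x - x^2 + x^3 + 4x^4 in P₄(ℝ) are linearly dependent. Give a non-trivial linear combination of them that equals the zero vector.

Take coordinates with respect to {1, x, …, x^4}.
Row-reduce the matrix with v₁, v₂ as columns; the null space gives the coefficients.
The free variable yields coefficients (1, -2) (any nonzero multiple also works).

v₁ - 2v₂ = 0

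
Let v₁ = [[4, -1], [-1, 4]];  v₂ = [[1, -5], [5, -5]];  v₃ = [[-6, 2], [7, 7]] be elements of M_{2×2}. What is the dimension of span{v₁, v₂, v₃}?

Pass to coordinate vectors with respect to the basis {E₁₁, E₁₂, E₂₁, E₂₂}.
Put the 4×3 matrix [v₁|v₂|v₃] into echelon form.
Reduction leaves 3 leading entries, giving rank 3.

dim = 3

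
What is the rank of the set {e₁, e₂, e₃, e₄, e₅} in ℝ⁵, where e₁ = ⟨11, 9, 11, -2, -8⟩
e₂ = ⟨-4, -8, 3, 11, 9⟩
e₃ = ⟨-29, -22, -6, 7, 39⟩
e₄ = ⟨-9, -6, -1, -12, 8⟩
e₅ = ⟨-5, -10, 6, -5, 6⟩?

Row-reduce the 5×5 matrix with these as rows.
There are 4 pivot columns, so rank = 4.

4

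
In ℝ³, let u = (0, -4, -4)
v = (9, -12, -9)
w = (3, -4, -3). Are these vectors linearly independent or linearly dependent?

linearly dependent

One vector is a scalar multiple of another, so the set is dependent.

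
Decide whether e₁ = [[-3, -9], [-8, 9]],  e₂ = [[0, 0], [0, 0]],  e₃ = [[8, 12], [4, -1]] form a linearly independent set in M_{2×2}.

Take coordinates with respect to the standard basis {E₁₁, E₁₂, E₂₁, E₂₂}.
One of the vectors is the zero vector, so the set is linearly dependent.

linearly dependent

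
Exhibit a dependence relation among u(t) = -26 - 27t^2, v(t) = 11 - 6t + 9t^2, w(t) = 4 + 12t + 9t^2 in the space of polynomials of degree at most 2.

Take coordinates with respect to {1, t, t^2}.
Row-reduce the matrix with u, v, w as columns; the null space gives the coefficients.
A generator of the null space is (1, 2, 1).

u + 2v + w = 0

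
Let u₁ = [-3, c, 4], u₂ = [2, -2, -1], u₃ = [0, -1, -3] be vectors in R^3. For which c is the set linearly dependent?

c = 23/6

The set is linearly dependent precisely when det[u₁; u₂; u₃] = 0.
The determinant works out to 6*c - 23.
Setting this to zero gives c = 23/6.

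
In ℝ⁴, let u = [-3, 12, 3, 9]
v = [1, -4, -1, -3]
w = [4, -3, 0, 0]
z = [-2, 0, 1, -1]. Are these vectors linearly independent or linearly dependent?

One vector is a scalar multiple of another, so the set is dependent.

linearly dependent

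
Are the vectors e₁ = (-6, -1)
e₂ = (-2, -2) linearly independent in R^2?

The matrix [e₁|e₂] has determinant 10.
A nonzero determinant means the columns are linearly independent.

linearly independent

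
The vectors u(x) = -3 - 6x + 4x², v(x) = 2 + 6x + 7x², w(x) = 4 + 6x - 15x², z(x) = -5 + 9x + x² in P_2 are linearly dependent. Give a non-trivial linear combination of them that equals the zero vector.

2u + v + w = 0

Take coordinates with respect to {1, x, x²}.
Set up α₁u + … + α₄z = 0 and solve the homogeneous system.
One solution (up to scaling) is (2, 1, 1, 0).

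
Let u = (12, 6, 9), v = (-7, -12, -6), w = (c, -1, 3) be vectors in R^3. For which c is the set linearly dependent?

The vectors are dependent exactly when the determinant of the matrix with rows u, v, w vanishes.
The determinant works out to 72*c - 315.
This vanishes exactly when c = 35/8.

c = 35/8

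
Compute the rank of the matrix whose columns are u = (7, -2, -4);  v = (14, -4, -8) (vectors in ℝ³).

1

Apply Gaussian elimination to the matrix whose rows are u, v.
Reduction leaves 1 leading entry, giving rank 1.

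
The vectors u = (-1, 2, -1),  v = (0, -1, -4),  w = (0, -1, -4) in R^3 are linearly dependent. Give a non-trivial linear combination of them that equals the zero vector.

Write the vectors as columns of a matrix and find a nonzero vector in its null space.
A generator of the null space is (0, 1, -1).

v - w = 0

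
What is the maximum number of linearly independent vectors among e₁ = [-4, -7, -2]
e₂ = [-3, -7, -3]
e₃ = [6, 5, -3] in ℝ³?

3

Row-reduce the 3×3 matrix with these as rows.
The echelon form has 3 nonzero rows, so the rank is 3.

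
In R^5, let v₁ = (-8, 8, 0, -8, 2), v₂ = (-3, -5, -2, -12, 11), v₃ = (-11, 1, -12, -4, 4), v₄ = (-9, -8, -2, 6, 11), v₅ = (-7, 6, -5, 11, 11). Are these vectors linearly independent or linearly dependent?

The matrix [v₁|v₂|v₃|v₄|v₅] has determinant -417300.
A nonzero determinant means the columns are linearly independent.

linearly independent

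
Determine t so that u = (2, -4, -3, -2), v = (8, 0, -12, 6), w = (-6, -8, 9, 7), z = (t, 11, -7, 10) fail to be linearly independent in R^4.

t = 14/3

Place the vectors as rows of a 4×4 matrix; dependence ⇔ determinant zero.
The determinant works out to 4144 - 888*t.
Solving 4144 - 888*t = 0 yields t = 14/3.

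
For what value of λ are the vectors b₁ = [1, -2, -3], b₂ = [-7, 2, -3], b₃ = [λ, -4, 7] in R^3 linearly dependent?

Dependence holds iff the 3×3 matrix [b₁ b₂ b₃] is singular.
Expanding, det = 12*λ - 180.
Setting this to zero gives λ = 15.

λ = 15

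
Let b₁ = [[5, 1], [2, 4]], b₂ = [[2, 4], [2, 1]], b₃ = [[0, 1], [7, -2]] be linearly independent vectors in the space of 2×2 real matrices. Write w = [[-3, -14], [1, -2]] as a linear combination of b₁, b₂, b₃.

Take coordinate vectors relative to {E₁₁, E₁₂, E₂₁, E₂₂}.
Since b₁, b₂, b₃ are independent, the coefficients expressing w are uniquely determined by a linear system.
The system has the unique solution (c₁, c₂, c₃) = (1, -4, 1).

w = b₁ - 4b₂ + b₃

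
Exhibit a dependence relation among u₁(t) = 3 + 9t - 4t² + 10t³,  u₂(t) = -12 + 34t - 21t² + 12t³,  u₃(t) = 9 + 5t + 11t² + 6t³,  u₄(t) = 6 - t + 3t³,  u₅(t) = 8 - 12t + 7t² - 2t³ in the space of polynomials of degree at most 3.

u₂ - 2u₄ + 3u₅ = 0

Take coordinates with respect to {1, t, …, t³}.
Solve the homogeneous system with u₁, u₂, u₃, u₄, u₅ as columns by row-reducing the coefficient matrix.
One solution (up to scaling) is (0, 1, 0, -2, 3).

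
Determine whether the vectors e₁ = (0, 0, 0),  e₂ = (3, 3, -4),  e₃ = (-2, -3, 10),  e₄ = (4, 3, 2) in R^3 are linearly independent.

linearly dependent

There are 4 vectors in a 3-dimensional space, so they cannot be linearly independent.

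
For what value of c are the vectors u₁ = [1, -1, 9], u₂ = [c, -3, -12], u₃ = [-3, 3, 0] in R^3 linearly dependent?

The set is linearly dependent precisely when det[u₁; u₂; u₃] = 0.
Expanding, det = 27*c - 81.
This vanishes exactly when c = 3.

c = 3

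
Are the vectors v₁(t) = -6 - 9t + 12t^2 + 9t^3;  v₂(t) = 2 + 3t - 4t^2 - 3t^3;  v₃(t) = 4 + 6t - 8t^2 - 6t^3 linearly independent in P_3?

Take coordinates with respect to the standard basis {1, t, …, t^3}.
Place the vectors as rows of a 3×4 matrix and reduce to echelon form.
The reduction yields 1 nonzero row, so the rank is 1.
Since rank 1 < 3, the set is linearly dependent.
Indeed v₁ + 3v₂ = 0.

linearly dependent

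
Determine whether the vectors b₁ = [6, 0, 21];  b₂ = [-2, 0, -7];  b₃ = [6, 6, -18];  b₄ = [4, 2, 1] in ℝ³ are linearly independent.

linearly dependent

There are 4 vectors in a 3-dimensional space, so they cannot be linearly independent.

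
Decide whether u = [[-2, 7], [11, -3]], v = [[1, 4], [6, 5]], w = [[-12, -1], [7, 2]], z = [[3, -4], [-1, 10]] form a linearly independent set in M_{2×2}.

linearly independent

Take coordinates with respect to the standard basis {E₁₁, E₁₂, E₂₁, E₂₂}.
The matrix [u|v|w|z] has determinant 3069.
A nonzero determinant means the columns are linearly independent.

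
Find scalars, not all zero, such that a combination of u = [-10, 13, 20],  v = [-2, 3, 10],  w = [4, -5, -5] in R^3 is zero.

Write the vectors as columns of a matrix and find a nonzero vector in its null space.
The free variable yields coefficients (1, -1, 2) (any nonzero multiple also works).

u - v + 2w = 0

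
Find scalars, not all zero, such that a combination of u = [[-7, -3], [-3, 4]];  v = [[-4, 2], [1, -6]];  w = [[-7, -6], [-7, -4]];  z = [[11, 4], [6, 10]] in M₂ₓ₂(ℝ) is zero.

v + w + z = 0

Pass to coordinate vectors relative to the basis {E₁₁, E₁₂, E₂₁, E₂₂}.
Row-reduce the matrix with u, v, w, z as columns; the null space gives the coefficients.
The free variable yields coefficients (0, 1, 1, 1) (any nonzero multiple also works).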